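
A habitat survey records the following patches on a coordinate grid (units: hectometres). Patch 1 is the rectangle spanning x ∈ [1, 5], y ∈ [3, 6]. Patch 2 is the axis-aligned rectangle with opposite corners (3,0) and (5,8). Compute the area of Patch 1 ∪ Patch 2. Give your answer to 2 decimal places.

22.00

By inclusion–exclusion:
Individual areas: |Patch 1| = 12, |Patch 2| = 16.
|Patch 1∩Patch 2|: x∈[3,5], y∈[3,6] → 2·3 = 6.
|Patch 1 ∪ Patch 2| = 28 − 6 = 22.00.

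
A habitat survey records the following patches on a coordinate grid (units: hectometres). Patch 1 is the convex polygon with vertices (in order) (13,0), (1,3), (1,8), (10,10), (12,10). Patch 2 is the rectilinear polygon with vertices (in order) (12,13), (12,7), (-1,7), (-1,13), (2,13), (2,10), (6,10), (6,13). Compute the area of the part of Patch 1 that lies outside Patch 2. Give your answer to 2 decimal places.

64.00

|Patch 1| = 88, |Patch 1∩Patch 2| = 24.
|Patch 1 ∖ Patch 2| = |Patch 1| − |Patch 1∩Patch 2| = 88 − 24 = 64.00.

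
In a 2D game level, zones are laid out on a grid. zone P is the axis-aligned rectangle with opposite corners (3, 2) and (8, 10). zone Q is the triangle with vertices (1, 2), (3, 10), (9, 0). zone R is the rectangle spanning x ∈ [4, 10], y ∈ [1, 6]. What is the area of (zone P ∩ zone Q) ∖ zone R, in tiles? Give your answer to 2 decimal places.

8.80

|zone P ∩ zone Q| = 19.2.
|(zone P ∩ zone Q) ∩ zone R| = 10.4.
|(zone P ∩ zone Q) ∖ zone R| = 19.2 − 10.4 = 8.80.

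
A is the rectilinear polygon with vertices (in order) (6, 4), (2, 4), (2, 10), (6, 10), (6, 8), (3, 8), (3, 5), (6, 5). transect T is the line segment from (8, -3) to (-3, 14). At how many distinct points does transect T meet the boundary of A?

The segment meets the boundary at (2,6.273), (3.471,4).

2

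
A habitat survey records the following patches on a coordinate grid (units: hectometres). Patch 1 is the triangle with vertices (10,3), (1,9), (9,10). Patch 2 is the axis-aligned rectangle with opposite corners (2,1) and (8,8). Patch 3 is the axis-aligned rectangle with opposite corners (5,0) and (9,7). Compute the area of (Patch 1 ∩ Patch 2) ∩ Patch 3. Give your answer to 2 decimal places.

The region (Patch 1 ∩ Patch 2) ∩ Patch 3 is the polygon with vertices (8,4.333), (5,6.333), (5,7), (8,7).
By the shoelace formula its area is 5.00.

5.00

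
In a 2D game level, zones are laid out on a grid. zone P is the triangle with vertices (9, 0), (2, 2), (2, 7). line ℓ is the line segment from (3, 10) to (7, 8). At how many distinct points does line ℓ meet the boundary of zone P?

The segment lies entirely outside zone P and never meets its boundary.

0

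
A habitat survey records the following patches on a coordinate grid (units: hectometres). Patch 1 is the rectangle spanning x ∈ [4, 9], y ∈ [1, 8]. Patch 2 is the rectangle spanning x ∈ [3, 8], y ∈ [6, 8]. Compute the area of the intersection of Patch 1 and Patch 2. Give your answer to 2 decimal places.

8.00

|Patch 1∩Patch 2|: x∈[4,8], y∈[6,8] → 4·2 = 8.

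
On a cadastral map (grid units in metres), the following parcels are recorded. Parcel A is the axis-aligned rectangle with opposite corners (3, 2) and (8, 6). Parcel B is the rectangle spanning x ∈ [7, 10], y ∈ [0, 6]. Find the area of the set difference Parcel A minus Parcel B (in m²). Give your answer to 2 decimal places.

16.00

|Parcel A∩Parcel B|: x∈[7,8], y∈[2,6] → 1·4 = 4.
|Parcel A| = 20.
|Parcel A ∖ Parcel B| = |Parcel A| − |Parcel A∩Parcel B| = 20 − 4 = 16.00.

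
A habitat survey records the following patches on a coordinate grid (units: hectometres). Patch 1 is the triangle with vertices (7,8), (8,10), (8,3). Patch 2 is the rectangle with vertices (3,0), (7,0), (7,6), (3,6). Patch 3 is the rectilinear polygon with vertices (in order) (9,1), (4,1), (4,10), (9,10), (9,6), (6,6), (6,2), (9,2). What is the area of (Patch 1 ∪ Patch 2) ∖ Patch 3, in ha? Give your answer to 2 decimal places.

|Patch 1 ∪ Patch 2| = 27.5.
|(Patch 1 ∪ Patch 2) ∩ Patch 3| = 13.6.
|(Patch 1 ∪ Patch 2) ∖ Patch 3| = 27.5 − 13.6 = 13.90.

13.90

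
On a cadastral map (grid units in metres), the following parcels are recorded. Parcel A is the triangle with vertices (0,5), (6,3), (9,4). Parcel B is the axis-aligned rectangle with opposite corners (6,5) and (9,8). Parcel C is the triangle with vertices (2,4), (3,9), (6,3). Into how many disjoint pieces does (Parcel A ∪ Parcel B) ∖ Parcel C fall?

3

(Parcel A ∪ Parcel B) ∖ Parcel C splits into 3 disjoint pieces (area 2.4706, area 0.4932, area 9).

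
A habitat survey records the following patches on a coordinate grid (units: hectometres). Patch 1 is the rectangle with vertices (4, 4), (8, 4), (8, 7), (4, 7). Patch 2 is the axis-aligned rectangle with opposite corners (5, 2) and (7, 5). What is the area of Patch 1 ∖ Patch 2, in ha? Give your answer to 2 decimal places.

10.00

|Patch 1∩Patch 2|: x∈[5,7], y∈[4,5] → 2·1 = 2.
|Patch 1| = 12.
|Patch 1 ∖ Patch 2| = |Patch 1| − |Patch 1∩Patch 2| = 12 − 2 = 10.00.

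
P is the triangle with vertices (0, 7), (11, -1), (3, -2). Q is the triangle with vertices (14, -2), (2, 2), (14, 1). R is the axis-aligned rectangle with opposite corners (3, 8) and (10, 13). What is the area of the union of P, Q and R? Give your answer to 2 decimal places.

By inclusion–exclusion:
Individual areas: |P| = 37.5, |Q| = 18, |R| = 35.
|P∩Q| = 6.1941.
|P∩R| = 0.
|Q∩R| = 0.
|P∩Q∩R| = 0.
|P ∪ Q ∪ R| = 90.5 − 6.1941 + 0 = 84.31.

84.31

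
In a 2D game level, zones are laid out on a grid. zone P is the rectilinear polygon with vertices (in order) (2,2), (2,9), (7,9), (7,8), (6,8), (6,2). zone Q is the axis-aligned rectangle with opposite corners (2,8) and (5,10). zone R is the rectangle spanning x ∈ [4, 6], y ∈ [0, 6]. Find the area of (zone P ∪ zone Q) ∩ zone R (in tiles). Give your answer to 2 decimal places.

The region (zone P ∪ zone Q) ∩ zone R is the polygon with vertices (6,2), (4,2), (4,6), (6,6).
By the shoelace formula its area is 8.00.

8.00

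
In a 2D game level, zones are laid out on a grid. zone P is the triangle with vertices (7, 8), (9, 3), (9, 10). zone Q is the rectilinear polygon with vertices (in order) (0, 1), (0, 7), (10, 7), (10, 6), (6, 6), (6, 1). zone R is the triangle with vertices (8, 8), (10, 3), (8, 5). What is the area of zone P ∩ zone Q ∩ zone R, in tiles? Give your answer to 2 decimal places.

The intersection is the polygon with vertices (8.4,7), (8.8,6), (8,6), (8,7).
By the shoelace formula its area is 0.60.

0.60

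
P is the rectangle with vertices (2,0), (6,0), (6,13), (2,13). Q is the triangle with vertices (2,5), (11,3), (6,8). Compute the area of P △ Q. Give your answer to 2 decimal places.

53.94

|P| = 52, |Q| = 17.5, |P∩Q| = 7.7778.
|P △ Q| = |P| + |Q| − 2·|P∩Q| = 52 + 17.5 − 15.5556 = 53.94.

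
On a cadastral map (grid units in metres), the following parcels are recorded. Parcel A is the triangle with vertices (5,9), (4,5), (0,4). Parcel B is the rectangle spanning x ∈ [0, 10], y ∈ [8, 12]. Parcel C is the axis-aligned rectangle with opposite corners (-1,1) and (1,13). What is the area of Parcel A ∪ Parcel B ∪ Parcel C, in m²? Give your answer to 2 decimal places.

66.75

By inclusion–exclusion:
Individual areas: |Parcel A| = 7.5, |Parcel B| = 40, |Parcel C| = 24.
|Parcel A∩Parcel B| = 0.375.
|Parcel A∩Parcel C| = 0.375.
|Parcel B∩Parcel C|: x∈[0,1], y∈[8,12] → 1·4 = 4.
|Parcel A∩Parcel B∩Parcel C| = 0.
|Parcel A ∪ Parcel B ∪ Parcel C| = 71.5 − 4.75 + 0 = 66.75.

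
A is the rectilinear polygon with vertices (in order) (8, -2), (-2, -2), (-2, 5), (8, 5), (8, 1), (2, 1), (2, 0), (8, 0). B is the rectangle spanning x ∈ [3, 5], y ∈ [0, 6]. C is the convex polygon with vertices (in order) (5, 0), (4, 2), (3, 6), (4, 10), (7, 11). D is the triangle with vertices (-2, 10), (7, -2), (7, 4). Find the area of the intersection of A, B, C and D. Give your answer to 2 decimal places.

4.75

The intersection is the polygon with vertices (4.75,1), (4,2), (3.25,5), (5,5), (5,1).
By the shoelace formula its area is 4.75.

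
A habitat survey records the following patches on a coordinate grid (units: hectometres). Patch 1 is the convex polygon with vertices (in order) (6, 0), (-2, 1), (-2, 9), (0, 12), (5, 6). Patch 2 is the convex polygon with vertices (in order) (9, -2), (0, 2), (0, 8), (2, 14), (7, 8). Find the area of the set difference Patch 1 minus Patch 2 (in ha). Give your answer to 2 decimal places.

23.60

|Patch 1| = 65, |Patch 1∩Patch 2| = 41.3996.
|Patch 1 ∖ Patch 2| = |Patch 1| − |Patch 1∩Patch 2| = 65 − 41.3996 = 23.60.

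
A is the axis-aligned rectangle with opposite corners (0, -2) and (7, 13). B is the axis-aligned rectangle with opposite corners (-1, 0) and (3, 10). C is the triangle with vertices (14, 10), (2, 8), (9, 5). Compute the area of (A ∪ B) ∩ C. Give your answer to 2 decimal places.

The region (A ∪ B) ∩ C is the polygon with vertices (7,5.857), (2,8), (7,8.833).
By the shoelace formula its area is 7.44.

7.44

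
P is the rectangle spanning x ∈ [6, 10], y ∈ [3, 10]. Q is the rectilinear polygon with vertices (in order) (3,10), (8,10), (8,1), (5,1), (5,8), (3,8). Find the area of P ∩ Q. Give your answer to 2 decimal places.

14.00

The intersection is the polygon with vertices (8,10), (8,3), (6,3), (6,10).
By the shoelace formula its area is 14.00.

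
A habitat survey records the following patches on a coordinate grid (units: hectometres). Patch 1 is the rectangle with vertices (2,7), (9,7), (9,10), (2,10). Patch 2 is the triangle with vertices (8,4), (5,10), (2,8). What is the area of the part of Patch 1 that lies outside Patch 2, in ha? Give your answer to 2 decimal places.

|Patch 1| = 21, |Patch 1∩Patch 2| = 7.5.
|Patch 1 ∖ Patch 2| = |Patch 1| − |Patch 1∩Patch 2| = 21 − 7.5 = 13.50.

13.50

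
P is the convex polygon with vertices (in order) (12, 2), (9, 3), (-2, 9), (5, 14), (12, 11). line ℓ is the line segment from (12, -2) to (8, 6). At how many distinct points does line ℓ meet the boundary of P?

1

The segment meets the boundary at (9.6,2.8).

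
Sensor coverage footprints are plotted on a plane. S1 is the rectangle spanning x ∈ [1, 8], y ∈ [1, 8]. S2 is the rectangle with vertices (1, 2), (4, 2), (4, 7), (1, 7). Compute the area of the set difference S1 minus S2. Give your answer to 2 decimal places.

34.00

|S1∩S2|: x∈[1,4], y∈[2,7] → 3·5 = 15.
|S1| = 49.
|S1 ∖ S2| = |S1| − |S1∩S2| = 49 − 15 = 34.00.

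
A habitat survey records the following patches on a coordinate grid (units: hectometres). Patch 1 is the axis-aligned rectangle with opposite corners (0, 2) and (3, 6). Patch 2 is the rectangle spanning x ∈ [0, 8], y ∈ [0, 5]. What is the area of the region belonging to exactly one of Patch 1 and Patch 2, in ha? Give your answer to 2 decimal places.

|Patch 1∩Patch 2|: x∈[0,3], y∈[2,5] → 3·3 = 9.
|Patch 1 △ Patch 2| = |Patch 1| + |Patch 2| − 2·|Patch 1∩Patch 2| = 12 + 40 − 18 = 34.00.

34.00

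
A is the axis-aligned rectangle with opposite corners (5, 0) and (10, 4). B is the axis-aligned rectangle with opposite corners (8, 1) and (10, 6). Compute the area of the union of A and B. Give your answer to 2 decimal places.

24.00

By inclusion–exclusion:
Individual areas: |A| = 20, |B| = 10.
|A∩B|: x∈[8,10], y∈[1,4] → 2·3 = 6.
|A ∪ B| = 30 − 6 = 24.00.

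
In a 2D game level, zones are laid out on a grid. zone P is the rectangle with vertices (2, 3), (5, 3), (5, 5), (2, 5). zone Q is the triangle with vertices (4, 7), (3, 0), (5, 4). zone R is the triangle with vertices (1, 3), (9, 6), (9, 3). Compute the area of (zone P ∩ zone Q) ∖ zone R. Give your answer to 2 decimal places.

0.90

|zone P ∩ zone Q| = 2.4405.
|(zone P ∩ zone Q) ∩ zone R| = 1.5445.
|(zone P ∩ zone Q) ∖ zone R| = 2.4405 − 1.5445 = 0.90.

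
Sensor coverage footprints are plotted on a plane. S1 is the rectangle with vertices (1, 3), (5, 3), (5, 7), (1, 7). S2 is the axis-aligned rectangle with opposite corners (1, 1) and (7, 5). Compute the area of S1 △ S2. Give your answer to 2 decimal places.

24.00

|S1∩S2|: x∈[1,5], y∈[3,5] → 4·2 = 8.
|S1 △ S2| = |S1| + |S2| − 2·|S1∩S2| = 16 + 24 − 16 = 24.00.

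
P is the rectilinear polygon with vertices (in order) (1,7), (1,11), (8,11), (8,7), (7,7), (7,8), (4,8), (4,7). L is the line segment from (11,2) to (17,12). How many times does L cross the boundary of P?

0

The segment lies entirely outside P and never meets its boundary.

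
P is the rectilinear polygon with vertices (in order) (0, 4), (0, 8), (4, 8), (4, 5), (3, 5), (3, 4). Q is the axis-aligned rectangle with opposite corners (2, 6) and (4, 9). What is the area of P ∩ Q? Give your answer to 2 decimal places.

4.00

The intersection is the polygon with vertices (4,8), (4,6), (2,6), (2,8).
By the shoelace formula its area is 4.00.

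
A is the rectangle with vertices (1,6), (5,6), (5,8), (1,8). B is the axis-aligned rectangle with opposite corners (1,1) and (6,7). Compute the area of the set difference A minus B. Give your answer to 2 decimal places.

|A∩B|: x∈[1,5], y∈[6,7] → 4·1 = 4.
|A| = 8.
|A ∖ B| = |A| − |A∩B| = 8 − 4 = 4.00.

4.00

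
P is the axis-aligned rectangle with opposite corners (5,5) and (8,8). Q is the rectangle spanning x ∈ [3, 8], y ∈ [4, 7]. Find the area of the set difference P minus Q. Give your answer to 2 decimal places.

|P∩Q|: x∈[5,8], y∈[5,7] → 3·2 = 6.
|P| = 9.
|P ∖ Q| = |P| − |P∩Q| = 9 − 6 = 3.00.

3.00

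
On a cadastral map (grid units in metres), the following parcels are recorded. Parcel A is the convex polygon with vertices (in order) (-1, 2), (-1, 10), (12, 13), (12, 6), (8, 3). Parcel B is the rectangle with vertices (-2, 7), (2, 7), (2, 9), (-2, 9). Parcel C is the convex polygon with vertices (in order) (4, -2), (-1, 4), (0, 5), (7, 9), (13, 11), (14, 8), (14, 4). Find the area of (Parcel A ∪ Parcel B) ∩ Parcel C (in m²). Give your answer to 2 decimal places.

The region (Parcel A ∪ Parcel B) ∩ Parcel C is the polygon with vertices (12,6), (8,3), (0.525,2.17), (-1,4), (0,5), (7,9), (12,10.667).
By the shoelace formula its area is 60.64.

60.64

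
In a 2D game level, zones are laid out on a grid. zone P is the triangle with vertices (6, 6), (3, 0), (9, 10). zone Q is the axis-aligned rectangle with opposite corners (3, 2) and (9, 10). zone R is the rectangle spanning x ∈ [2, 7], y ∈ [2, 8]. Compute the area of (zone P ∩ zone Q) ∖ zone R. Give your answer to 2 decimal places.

|zone P ∩ zone Q| = 2.8.
|(zone P ∩ zone Q) ∩ zone R| = 2.1333.
|(zone P ∩ zone Q) ∖ zone R| = 2.8 − 2.1333 = 0.67.

0.67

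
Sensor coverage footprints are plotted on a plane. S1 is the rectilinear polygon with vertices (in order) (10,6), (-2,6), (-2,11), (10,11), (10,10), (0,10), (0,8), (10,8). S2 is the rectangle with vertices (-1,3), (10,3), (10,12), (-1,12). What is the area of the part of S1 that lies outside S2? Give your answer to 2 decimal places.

5.00

|S1| = 40, |S1∩S2| = 35.
|S1 ∖ S2| = |S1| − |S1∩S2| = 40 − 35 = 5.00.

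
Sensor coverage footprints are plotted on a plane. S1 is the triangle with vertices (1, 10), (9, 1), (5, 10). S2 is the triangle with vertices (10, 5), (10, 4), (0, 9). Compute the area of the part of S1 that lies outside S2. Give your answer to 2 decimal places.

16.18

|S1| = 18, |S1∩S2| = 1.8193.
|S1 ∖ S2| = |S1| − |S1∩S2| = 18 − 1.8193 = 16.18.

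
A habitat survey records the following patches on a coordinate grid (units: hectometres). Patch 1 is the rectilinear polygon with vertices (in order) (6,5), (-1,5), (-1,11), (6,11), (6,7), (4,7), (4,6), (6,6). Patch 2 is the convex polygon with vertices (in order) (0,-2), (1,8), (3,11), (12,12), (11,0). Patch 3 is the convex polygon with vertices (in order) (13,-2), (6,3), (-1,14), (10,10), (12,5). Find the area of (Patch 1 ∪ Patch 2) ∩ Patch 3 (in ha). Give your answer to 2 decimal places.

The region (Patch 1 ∪ Patch 2) ∩ Patch 3 is the polygon with vertices (3,11), (6.255,11.362), (10,10), (11.517,6.207), (11,0), (10.362,-0.116), (6,3), (0.909,11).
By the shoelace formula its area is 68.19.

68.19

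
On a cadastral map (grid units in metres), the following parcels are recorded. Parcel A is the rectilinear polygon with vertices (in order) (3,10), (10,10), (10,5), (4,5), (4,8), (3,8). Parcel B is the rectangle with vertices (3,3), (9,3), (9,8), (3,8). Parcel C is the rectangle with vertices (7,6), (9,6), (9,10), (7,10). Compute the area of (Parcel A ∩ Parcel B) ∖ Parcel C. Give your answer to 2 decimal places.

11.00

|Parcel A ∩ Parcel B| = 15.
|(Parcel A ∩ Parcel B) ∩ Parcel C| = 4.
|(Parcel A ∩ Parcel B) ∖ Parcel C| = 15 − 4 = 11.00.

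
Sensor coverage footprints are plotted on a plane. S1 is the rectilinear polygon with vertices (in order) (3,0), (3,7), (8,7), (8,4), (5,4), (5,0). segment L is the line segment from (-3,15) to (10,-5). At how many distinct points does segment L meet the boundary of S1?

2

The segment meets the boundary at (5,2.692), (3,5.769).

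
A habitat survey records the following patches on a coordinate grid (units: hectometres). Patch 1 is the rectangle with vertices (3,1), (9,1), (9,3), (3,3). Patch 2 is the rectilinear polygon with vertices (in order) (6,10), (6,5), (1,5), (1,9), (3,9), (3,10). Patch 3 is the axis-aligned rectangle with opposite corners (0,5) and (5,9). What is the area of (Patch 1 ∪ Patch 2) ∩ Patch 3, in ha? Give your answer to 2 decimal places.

The region (Patch 1 ∪ Patch 2) ∩ Patch 3 is the polygon with vertices (1,5), (1,9), (3,9), (5,9), (5,5).
By the shoelace formula its area is 16.00.

16.00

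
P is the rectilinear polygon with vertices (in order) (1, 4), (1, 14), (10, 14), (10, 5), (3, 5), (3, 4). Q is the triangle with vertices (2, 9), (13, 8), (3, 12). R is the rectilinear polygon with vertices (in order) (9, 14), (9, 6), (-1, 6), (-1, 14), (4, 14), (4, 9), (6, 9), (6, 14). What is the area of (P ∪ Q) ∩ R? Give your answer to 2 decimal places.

54.00

The region (P ∪ Q) ∩ R is the polygon with vertices (4,14), (4,9), (6,9), (6,14), (9,14), (9,6), (1,6), (1,14).
By the shoelace formula its area is 54.00.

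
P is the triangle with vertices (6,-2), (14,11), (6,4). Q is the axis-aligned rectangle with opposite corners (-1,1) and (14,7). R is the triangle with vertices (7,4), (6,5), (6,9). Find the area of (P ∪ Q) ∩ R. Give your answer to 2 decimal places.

The region (P ∪ Q) ∩ R is the polygon with vertices (6.4,7), (7,4), (6,5), (6,7).
By the shoelace formula its area is 1.60.

1.60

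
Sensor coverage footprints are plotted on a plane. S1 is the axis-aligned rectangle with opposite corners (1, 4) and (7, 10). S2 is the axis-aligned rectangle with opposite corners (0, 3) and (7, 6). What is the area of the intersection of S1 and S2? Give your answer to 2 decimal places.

12.00

|S1∩S2|: x∈[1,7], y∈[4,6] → 6·2 = 12.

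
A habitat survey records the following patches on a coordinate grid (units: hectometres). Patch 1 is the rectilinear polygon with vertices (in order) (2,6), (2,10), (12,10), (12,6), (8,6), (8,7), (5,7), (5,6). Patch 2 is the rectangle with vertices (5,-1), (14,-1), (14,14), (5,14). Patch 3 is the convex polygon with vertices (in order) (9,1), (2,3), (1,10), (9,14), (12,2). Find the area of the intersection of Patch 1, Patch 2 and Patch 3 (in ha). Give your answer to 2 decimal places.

19.00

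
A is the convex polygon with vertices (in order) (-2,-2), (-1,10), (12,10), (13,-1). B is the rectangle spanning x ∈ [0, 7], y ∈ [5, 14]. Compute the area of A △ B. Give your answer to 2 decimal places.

|A| = 161, |B| = 63, |A∩B| = 35.
|A △ B| = |A| + |B| − 2·|A∩B| = 161 + 63 − 70 = 154.00.

154.00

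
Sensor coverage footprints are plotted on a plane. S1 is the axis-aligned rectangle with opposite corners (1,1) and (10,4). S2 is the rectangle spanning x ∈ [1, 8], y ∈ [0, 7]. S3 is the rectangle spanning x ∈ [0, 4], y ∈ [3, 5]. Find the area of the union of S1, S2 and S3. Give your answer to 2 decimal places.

57.00

By inclusion–exclusion:
Individual areas: |S1| = 27, |S2| = 49, |S3| = 8.
|S1∩S2|: x∈[1,8], y∈[1,4] → 7·3 = 21.
|S1∩S3|: x∈[1,4], y∈[3,4] → 3·1 = 3.
|S2∩S3|: x∈[1,4], y∈[3,5] → 3·2 = 6.
|S1∩S2∩S3| = 3.
|S1 ∪ S2 ∪ S3| = 84 − 30 + 3 = 57.00.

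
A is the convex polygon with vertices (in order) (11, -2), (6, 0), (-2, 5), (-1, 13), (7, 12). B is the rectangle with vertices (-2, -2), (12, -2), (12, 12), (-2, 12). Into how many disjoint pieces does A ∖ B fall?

A ∖ B is a single connected region.

1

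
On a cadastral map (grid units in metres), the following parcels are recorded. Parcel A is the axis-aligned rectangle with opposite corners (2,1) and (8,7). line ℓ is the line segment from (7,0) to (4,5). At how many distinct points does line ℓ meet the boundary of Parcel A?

1

The segment meets the boundary at (6.4,1).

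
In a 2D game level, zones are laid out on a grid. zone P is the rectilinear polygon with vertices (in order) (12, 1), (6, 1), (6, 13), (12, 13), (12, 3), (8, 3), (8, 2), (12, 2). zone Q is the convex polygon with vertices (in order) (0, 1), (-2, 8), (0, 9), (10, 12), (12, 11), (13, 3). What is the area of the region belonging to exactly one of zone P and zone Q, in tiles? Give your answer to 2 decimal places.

|zone P| = 68, |zone Q| = 117, |zone P∩zone Q| = 52.4462.
|zone P △ zone Q| = |zone P| + |zone Q| − 2·|zone P∩zone Q| = 68 + 117 − 104.8923 = 80.11.

80.11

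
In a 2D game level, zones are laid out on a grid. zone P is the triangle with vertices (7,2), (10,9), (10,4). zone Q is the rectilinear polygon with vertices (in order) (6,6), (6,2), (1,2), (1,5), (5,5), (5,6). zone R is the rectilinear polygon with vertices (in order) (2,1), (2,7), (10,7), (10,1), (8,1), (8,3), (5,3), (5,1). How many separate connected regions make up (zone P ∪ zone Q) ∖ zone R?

(zone P ∪ zone Q) ∖ zone R splits into 4 disjoint pieces (area 0.4524, area 0.8571, area 1, area 3).

4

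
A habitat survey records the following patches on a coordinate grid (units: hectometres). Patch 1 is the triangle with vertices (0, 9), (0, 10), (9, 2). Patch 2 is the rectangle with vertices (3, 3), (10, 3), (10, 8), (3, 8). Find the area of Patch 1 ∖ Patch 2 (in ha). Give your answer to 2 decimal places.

2.58

|Patch 1| = 4.5, |Patch 1∩Patch 2| = 1.9196.
|Patch 1 ∖ Patch 2| = |Patch 1| − |Patch 1∩Patch 2| = 4.5 − 1.9196 = 2.58.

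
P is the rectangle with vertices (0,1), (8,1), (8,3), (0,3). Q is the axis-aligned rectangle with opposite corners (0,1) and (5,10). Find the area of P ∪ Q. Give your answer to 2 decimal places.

By inclusion–exclusion:
Individual areas: |P| = 16, |Q| = 45.
|P∩Q|: x∈[0,5], y∈[1,3] → 5·2 = 10.
|P ∪ Q| = 61 − 10 = 51.00.

51.00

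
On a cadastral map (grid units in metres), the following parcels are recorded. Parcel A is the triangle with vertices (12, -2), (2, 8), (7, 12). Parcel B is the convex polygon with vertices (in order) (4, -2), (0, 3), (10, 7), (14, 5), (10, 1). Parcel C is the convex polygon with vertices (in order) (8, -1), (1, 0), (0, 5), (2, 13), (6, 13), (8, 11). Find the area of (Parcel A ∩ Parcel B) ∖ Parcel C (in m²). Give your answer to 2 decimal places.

|Parcel A ∩ Parcel B| = 16.2499.
|(Parcel A ∩ Parcel B) ∩ Parcel C| = 6.3.
|(Parcel A ∩ Parcel B) ∖ Parcel C| = 16.2499 − 6.3 = 9.95.

9.95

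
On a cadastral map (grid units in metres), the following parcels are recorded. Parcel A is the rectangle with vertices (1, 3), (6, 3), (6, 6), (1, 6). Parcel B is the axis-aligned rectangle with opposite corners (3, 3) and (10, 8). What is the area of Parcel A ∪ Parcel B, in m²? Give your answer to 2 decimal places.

41.00

By inclusion–exclusion:
Individual areas: |Parcel A| = 15, |Parcel B| = 35.
|Parcel A∩Parcel B|: x∈[3,6], y∈[3,6] → 3·3 = 9.
|Parcel A ∪ Parcel B| = 50 − 9 = 41.00.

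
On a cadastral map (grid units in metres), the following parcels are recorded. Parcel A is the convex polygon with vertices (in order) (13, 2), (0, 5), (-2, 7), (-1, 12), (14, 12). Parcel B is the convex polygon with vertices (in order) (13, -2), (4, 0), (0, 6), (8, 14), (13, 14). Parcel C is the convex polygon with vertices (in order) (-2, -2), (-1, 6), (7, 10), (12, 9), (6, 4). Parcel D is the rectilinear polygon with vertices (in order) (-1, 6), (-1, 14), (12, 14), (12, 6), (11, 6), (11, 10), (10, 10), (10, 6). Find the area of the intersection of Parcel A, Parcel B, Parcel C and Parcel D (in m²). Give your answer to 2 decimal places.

26.05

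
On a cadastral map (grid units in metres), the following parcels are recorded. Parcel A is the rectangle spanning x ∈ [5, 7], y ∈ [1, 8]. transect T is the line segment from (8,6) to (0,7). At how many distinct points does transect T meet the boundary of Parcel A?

The segment meets the boundary at (5,6.375), (7,6.125).

2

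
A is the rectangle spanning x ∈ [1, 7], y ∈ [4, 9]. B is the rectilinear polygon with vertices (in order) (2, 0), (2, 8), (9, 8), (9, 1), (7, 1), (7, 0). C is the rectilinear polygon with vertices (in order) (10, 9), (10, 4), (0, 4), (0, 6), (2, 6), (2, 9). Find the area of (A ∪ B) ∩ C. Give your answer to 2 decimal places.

35.00

|A ∪ B| = 64.
|(A ∪ B) ∩ C| = 35.00.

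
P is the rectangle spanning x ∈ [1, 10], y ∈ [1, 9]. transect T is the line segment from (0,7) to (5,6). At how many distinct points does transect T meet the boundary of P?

The segment meets the boundary at (1,6.8).

1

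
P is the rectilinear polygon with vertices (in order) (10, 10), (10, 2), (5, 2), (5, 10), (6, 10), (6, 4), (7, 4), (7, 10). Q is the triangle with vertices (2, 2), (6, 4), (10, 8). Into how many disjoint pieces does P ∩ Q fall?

P ∩ Q splits into 2 disjoint pieces (area 0.875, area 1.125).

2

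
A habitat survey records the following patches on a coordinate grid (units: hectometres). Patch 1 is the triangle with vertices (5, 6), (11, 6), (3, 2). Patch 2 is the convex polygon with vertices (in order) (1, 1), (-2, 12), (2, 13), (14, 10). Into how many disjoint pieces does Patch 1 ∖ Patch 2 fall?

1

Patch 1 ∖ Patch 2 is a single connected region.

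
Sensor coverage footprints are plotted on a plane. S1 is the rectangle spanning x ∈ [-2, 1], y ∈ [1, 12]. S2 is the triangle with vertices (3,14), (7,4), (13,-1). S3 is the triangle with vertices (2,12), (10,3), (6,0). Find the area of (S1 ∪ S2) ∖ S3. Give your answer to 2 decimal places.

|S1 ∪ S2| = 53.
|(S1 ∪ S2) ∩ S3| = 7.1531.
|(S1 ∪ S2) ∖ S3| = 53 − 7.1531 = 45.85.

45.85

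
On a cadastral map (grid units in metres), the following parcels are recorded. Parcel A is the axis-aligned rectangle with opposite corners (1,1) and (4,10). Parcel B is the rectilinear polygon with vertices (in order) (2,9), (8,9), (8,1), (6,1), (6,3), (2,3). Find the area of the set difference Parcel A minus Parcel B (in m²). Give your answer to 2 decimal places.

15.00

|Parcel A| = 27, |Parcel A∩Parcel B| = 12.
|Parcel A ∖ Parcel B| = |Parcel A| − |Parcel A∩Parcel B| = 27 − 12 = 15.00.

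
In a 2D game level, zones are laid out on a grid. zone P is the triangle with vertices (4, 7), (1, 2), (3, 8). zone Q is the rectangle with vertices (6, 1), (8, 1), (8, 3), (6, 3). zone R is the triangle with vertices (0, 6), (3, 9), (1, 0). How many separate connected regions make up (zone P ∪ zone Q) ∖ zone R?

2

(zone P ∪ zone Q) ∖ zone R splits into 2 disjoint pieces (area 3.3725, area 4).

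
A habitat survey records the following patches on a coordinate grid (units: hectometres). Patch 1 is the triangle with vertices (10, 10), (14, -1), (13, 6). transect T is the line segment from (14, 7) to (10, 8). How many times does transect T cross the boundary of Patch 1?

The segment meets the boundary at (10.8,7.8), (11.846,7.538).

2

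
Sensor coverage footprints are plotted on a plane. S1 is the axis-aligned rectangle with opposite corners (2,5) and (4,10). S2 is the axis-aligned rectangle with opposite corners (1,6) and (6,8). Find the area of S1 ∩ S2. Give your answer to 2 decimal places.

4.00

|S1∩S2|: x∈[2,4], y∈[6,8] → 2·2 = 4.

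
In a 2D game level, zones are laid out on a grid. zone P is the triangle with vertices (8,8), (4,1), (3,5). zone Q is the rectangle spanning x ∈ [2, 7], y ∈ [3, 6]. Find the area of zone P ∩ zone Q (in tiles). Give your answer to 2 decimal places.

The intersection is the polygon with vertices (5.143,3), (3.5,3), (3,5), (4.667,6), (6.857,6).
By the shoelace formula its area is 7.67.

7.67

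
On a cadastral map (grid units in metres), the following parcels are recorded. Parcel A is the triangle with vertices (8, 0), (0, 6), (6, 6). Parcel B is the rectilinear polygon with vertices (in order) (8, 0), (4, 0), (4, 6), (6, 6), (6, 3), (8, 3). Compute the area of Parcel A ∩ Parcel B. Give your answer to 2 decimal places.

The intersection is the polygon with vertices (4,3), (4,6), (6,6), (6,3), (7,3), (8,0).
By the shoelace formula its area is 10.50.

10.50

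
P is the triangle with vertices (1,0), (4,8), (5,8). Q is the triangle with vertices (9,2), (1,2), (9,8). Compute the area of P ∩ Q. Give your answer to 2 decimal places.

The intersection is the polygon with vertices (2.043,2.783), (2.6,3.2), (2,2), (1.75,2).
By the shoelace formula its area is 0.31.

0.31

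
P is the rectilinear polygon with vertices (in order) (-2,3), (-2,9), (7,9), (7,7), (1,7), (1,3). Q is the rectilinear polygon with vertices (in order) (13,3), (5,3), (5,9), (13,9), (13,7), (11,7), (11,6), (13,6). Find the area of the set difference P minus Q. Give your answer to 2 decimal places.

|P| = 30, |P∩Q| = 4.
|P ∖ Q| = |P| − |P∩Q| = 30 − 4 = 26.00.

26.00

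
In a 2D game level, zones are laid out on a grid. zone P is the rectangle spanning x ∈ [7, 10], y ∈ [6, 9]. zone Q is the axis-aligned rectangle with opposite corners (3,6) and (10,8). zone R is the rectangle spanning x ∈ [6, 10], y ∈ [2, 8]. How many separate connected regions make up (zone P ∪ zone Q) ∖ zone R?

2

(zone P ∪ zone Q) ∖ zone R splits into 2 disjoint pieces (area 6, area 3).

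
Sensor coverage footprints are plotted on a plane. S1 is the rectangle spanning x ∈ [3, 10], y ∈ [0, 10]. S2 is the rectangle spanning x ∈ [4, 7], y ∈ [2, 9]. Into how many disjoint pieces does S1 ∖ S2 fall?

1

S1 ∖ S2 is a single connected region.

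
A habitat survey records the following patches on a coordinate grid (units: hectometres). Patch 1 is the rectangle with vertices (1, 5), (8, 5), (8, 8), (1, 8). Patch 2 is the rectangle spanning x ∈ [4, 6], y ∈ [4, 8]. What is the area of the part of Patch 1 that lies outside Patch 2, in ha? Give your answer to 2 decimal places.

15.00

|Patch 1∩Patch 2|: x∈[4,6], y∈[5,8] → 2·3 = 6.
|Patch 1| = 21.
|Patch 1 ∖ Patch 2| = |Patch 1| − |Patch 1∩Patch 2| = 21 − 6 = 15.00.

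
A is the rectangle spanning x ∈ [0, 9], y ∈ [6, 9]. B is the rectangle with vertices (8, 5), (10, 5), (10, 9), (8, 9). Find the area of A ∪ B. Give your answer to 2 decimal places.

32.00

By inclusion–exclusion:
Individual areas: |A| = 27, |B| = 8.
|A∩B|: x∈[8,9], y∈[6,9] → 1·3 = 3.
|A ∪ B| = 35 − 3 = 32.00.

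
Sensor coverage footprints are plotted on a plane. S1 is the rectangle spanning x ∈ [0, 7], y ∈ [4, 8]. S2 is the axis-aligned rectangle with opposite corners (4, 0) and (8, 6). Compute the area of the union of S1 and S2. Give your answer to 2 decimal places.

46.00

By inclusion–exclusion:
Individual areas: |S1| = 28, |S2| = 24.
|S1∩S2|: x∈[4,7], y∈[4,6] → 3·2 = 6.
|S1 ∪ S2| = 52 − 6 = 46.00.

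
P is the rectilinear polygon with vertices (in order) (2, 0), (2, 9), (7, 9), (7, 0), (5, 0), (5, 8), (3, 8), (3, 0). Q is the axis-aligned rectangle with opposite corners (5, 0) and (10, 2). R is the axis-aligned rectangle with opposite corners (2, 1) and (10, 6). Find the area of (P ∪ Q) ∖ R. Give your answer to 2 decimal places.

|P ∪ Q| = 35.
|(P ∪ Q) ∩ R| = 18.
|(P ∪ Q) ∖ R| = 35 − 18 = 17.00.

17.00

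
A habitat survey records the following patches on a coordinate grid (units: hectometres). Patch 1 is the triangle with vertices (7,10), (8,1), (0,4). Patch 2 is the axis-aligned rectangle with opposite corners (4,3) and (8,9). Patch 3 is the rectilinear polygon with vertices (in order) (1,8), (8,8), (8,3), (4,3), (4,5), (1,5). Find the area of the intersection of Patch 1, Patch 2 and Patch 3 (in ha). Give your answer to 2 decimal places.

17.31

The intersection is the polygon with vertices (4,3), (4,5), (4,7.429), (4.667,8), (7.222,8), (7.778,3).
By the shoelace formula its area is 17.31.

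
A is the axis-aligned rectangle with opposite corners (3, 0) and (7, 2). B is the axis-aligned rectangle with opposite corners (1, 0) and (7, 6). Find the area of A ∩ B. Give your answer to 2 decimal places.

8.00

|A∩B|: x∈[3,7], y∈[0,2] → 4·2 = 8.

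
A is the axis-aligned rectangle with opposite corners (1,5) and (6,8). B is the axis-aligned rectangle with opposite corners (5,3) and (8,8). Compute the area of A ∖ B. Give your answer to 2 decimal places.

12.00

|A∩B|: x∈[5,6], y∈[5,8] → 1·3 = 3.
|A| = 15.
|A ∖ B| = |A| − |A∩B| = 15 − 3 = 12.00.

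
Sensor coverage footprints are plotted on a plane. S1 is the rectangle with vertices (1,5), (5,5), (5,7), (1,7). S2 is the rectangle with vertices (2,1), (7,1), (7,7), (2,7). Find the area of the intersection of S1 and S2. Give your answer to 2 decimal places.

|S1∩S2|: x∈[2,5], y∈[5,7] → 3·2 = 6.

6.00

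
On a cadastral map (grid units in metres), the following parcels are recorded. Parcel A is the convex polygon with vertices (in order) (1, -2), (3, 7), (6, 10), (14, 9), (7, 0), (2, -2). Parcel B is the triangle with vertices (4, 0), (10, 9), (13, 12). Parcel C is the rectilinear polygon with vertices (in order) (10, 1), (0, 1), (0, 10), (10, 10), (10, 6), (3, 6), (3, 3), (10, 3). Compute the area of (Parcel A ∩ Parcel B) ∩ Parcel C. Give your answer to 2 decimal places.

1.83

|Parcel A ∩ Parcel B| = 3.6603.
|(Parcel A ∩ Parcel B) ∩ Parcel C| = 1.83.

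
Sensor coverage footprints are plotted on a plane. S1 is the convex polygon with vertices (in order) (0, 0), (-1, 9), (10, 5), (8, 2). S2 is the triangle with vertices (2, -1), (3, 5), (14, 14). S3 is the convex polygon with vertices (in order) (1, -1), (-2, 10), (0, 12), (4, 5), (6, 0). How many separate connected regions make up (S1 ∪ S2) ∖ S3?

(S1 ∪ S2) ∖ S3 splits into 3 disjoint pieces (area 34.7276, area 0.0156, area 1.5745).

3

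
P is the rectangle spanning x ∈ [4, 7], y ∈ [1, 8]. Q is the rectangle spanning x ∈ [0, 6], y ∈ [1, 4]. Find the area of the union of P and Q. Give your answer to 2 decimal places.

By inclusion–exclusion:
Individual areas: |P| = 21, |Q| = 18.
|P∩Q|: x∈[4,6], y∈[1,4] → 2·3 = 6.
|P ∪ Q| = 39 − 6 = 33.00.

33.00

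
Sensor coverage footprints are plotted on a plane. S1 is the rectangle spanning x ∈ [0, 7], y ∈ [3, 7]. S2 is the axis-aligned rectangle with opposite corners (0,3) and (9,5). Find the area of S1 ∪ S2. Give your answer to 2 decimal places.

32.00

By inclusion–exclusion:
Individual areas: |S1| = 28, |S2| = 18.
|S1∩S2|: x∈[0,7], y∈[3,5] → 7·2 = 14.
|S1 ∪ S2| = 46 − 14 = 32.00.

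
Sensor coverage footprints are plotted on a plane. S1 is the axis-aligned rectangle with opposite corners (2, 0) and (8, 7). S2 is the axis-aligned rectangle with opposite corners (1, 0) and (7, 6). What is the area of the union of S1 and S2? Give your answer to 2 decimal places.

By inclusion–exclusion:
Individual areas: |S1| = 42, |S2| = 36.
|S1∩S2|: x∈[2,7], y∈[0,6] → 5·6 = 30.
|S1 ∪ S2| = 78 − 30 = 48.00.

48.00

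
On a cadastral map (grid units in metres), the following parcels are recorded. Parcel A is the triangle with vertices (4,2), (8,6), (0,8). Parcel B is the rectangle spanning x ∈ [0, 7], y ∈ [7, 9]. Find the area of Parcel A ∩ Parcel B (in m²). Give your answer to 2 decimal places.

The intersection is the polygon with vertices (4,7), (0.667,7), (0,8).
By the shoelace formula its area is 1.67.

1.67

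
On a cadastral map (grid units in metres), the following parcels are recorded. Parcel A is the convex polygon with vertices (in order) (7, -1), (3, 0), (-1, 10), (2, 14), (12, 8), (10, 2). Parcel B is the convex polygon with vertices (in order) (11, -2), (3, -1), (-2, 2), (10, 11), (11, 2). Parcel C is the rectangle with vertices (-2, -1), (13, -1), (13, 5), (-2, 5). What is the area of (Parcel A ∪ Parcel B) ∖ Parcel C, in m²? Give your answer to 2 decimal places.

|Parcel A ∪ Parcel B| = 144.3063.
|(Parcel A ∪ Parcel B) ∩ Parcel C| = 64.4135.
|(Parcel A ∪ Parcel B) ∖ Parcel C| = 144.3063 − 64.4135 = 79.89.

79.89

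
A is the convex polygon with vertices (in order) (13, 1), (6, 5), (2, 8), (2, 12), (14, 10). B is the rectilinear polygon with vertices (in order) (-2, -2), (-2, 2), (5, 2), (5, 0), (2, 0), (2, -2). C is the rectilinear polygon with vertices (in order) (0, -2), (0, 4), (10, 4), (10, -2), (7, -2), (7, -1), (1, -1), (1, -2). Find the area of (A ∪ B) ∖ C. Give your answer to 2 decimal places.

|A ∪ B| = 101.5.
|(A ∪ B) ∩ C| = 14.4464.
|(A ∪ B) ∖ C| = 101.5 − 14.4464 = 87.05.

87.05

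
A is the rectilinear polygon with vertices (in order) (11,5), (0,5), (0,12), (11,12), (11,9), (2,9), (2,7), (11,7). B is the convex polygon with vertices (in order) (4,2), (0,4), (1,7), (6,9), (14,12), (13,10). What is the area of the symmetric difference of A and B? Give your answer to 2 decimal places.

70.39

|A| = 59, |B| = 52.5, |A∩B| = 20.5542.
|A △ B| = |A| + |B| − 2·|A∩B| = 59 + 52.5 − 41.1083 = 70.39.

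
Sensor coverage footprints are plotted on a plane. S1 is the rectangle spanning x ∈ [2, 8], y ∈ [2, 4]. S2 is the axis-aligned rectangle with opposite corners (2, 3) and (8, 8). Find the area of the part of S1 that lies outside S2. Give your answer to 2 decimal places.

6.00

|S1∩S2|: x∈[2,8], y∈[3,4] → 6·1 = 6.
|S1| = 12.
|S1 ∖ S2| = |S1| − |S1∩S2| = 12 − 6 = 6.00.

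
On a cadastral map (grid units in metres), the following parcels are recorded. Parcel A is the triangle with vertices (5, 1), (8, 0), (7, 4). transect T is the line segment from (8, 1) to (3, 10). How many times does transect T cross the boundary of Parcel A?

2

The segment meets the boundary at (6.636,3.455), (7.545,1.818).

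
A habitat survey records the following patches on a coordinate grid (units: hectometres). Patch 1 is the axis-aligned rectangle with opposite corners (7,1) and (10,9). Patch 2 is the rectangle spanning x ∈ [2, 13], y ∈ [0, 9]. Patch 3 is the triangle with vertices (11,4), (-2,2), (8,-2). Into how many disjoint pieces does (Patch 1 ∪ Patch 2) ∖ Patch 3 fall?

(Patch 1 ∪ Patch 2) ∖ Patch 3 splits into 2 disjoint pieces (area 73.2308, area 0.2).

2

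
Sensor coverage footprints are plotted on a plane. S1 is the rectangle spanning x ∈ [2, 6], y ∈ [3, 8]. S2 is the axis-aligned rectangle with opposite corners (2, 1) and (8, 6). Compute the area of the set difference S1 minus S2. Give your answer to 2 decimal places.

|S1∩S2|: x∈[2,6], y∈[3,6] → 4·3 = 12.
|S1| = 20.
|S1 ∖ S2| = |S1| − |S1∩S2| = 20 − 12 = 8.00.

8.00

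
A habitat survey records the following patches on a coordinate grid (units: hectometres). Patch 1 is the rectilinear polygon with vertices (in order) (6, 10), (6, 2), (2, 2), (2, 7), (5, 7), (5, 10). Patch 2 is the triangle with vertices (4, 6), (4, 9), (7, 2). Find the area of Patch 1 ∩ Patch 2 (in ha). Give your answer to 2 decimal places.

The intersection is the polygon with vertices (6,3.333), (4,6), (4,7), (4.857,7), (6,4.333).
By the shoelace formula its area is 3.14.

3.14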